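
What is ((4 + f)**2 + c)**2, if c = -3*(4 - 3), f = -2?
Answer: 1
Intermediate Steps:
c = -3 (c = -3*1 = -3)
((4 + f)**2 + c)**2 = ((4 - 2)**2 - 3)**2 = (2**2 - 3)**2 = (4 - 3)**2 = 1**2 = 1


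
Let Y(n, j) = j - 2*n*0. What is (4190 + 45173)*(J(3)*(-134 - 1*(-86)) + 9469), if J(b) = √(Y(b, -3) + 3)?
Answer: 467418247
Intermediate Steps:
Y(n, j) = j (Y(n, j) = j + 0 = j)
J(b) = 0 (J(b) = √(-3 + 3) = √0 = 0)
(4190 + 45173)*(J(3)*(-134 - 1*(-86)) + 9469) = (4190 + 45173)*(0*(-134 - 1*(-86)) + 9469) = 49363*(0*(-134 + 86) + 9469) = 49363*(0*(-48) + 9469) = 49363*(0 + 9469) = 49363*9469 = 467418247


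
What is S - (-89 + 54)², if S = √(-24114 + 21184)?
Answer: -1225 + I*√2930 ≈ -1225.0 + 54.129*I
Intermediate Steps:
S = I*√2930 (S = √(-2930) = I*√2930 ≈ 54.129*I)
S - (-89 + 54)² = I*√2930 - (-89 + 54)² = I*√2930 - 1*(-35)² = I*√2930 - 1*1225 = I*√2930 - 1225 = -1225 + I*√2930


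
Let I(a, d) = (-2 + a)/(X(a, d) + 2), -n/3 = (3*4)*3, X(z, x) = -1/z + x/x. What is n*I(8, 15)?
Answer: -5184/23 ≈ -225.39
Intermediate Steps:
X(z, x) = 1 - 1/z (X(z, x) = -1/z + 1 = 1 - 1/z)
n = -108 (n = -3*3*4*3 = -36*3 = -3*36 = -108)
I(a, d) = (-2 + a)/(2 + (-1 + a)/a) (I(a, d) = (-2 + a)/((-1 + a)/a + 2) = (-2 + a)/(2 + (-1 + a)/a))
n*I(8, 15) = -864*(-2 + 8)/(-1 + 3*8) = -864*6/(-1 + 24) = -864*6/23 = -108*48/23 = -5184/23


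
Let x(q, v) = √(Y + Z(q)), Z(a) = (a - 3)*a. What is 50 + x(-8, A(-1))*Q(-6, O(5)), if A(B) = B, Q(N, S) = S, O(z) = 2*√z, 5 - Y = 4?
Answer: 50 + 2*√445 ≈ 92.190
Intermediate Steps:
Z(a) = a*(-3 + a) (Z(a) = (-3 + a)*a = a*(-3 + a))
Y = 1 (Y = 5 - 1*4 = 5 - 4 = 1)
x(q, v) = √(1 + q*(-3 + q))
50 + x(-8, A(-1))*Q(-6, O(5)) = 50 + √(1 - 8*(-3 - 8))*(2*√5) = 50 + √(1 - 8*(-11))*(2*√5) = 50 + √(1 + 88)*(2*√5) = 50 + √89*(2*√5) = 50 + 2*√445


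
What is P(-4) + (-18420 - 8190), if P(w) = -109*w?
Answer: -26174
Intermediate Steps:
P(-4) + (-18420 - 8190) = -109*(-4) + (-18420 - 8190) = 436 - 26610 = -26174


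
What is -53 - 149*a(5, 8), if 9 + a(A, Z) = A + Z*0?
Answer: 543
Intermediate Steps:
a(A, Z) = -9 + A (a(A, Z) = -9 + (A + Z*0) = -9 + (A + 0) = -9 + A)
-53 - 149*a(5, 8) = -53 - 149*(-9 + 5) = -53 - 149*(-4) = -53 + 596 = 543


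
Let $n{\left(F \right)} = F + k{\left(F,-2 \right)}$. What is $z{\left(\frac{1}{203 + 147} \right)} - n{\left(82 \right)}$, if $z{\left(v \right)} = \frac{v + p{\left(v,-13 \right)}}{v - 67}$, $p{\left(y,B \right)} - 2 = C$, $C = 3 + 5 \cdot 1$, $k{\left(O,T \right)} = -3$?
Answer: $- \frac{1855972}{23449} \approx -79.149$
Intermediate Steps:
$n{\left(F \right)} = -3 + F$ ($n{\left(F \right)} = F - 3 = -3 + F$)
$C = 8$ ($C = 3 + 5 = 8$)
$p{\left(y,B \right)} = 10$ ($p{\left(y,B \right)} = 2 + 8 = 10$)
$z{\left(v \right)} = \frac{10 + v}{-67 + v}$ ($z{\left(v \right)} = \frac{v + 10}{v - 67} = \frac{10 + v}{-67 + v}$)
$z{\left(\frac{1}{203 + 147} \right)} - n{\left(82 \right)} = \frac{10 + \frac{1}{203 + 147}}{-67 + \frac{1}{203 + 147}} - \left(-3 + 82\right) = \frac{10 + \frac{1}{350}}{-67 + \frac{1}{350}} - 79 = \frac{1}{- \frac{23449}{350}} \cdot \frac{3501}{350} - 79 = \left(- \frac{350}{23449}\right) \frac{3501}{350} - 79 = - \frac{3501}{23449} - 79 = - \frac{1855972}{23449}$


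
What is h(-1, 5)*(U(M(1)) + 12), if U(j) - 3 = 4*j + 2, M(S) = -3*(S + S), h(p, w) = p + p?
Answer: 14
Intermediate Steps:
h(p, w) = 2*p
M(S) = -6*S
U(j) = 5 + 4*j (U(j) = 3 + (4*j + 2) = 3 + (2 + 4*j) = 5 + 4*j)
h(-1, 5)*(U(M(1)) + 12) = (2*(-1))*((5 + 4*(-6*1)) + 12) = -2*((5 + 4*(-6)) + 12) = -2*((5 - 24) + 12) = -2*(-19 + 12) = -2*(-7) = 14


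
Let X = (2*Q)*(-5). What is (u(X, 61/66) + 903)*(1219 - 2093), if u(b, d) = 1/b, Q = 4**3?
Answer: -252550603/320 ≈ -7.8922e+5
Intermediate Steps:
Q = 64
X = -640 (X = (2*64)*(-5) = 128*(-5) = -640)
(u(X, 61/66) + 903)*(1219 - 2093) = (1/(-640) + 903)*(1219 - 2093) = (-1/640 + 903)*(-874) = (577919/640)*(-874) = -252550603/320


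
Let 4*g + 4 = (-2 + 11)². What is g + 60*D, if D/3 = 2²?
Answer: 2957/4 ≈ 739.25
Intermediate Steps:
g = 77/4 (g = -1 + (-2 + 11)²/4 = -1 + (¼)*9² = -1 + (¼)*81 = -1 + 81/4 = 77/4 ≈ 19.250)
D = 12 (D = 3*2² = 3*4 = 12)
g + 60*D = 77/4 + 60*12 = 77/4 + 720 = 2957/4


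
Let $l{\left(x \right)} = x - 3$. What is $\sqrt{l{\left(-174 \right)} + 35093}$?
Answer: $2 \sqrt{8729} \approx 186.86$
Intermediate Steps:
$l{\left(x \right)} = -3 + x$ ($l{\left(x \right)} = x - 3 = -3 + x$)
$\sqrt{l{\left(-174 \right)} + 35093} = \sqrt{\left(-3 - 174\right) + 35093} = \sqrt{-177 + 35093} = \sqrt{34916} = 2 \sqrt{8729}$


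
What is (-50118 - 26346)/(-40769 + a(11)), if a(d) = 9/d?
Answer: 420552/224225 ≈ 1.8756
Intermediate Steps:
(-50118 - 26346)/(-40769 + a(11)) = (-50118 - 26346)/(-40769 + 9/11) = -76464/(-40769 + 9*(1/11)) = -76464/(-40769 + 9/11) = -76464/(-448450/11) = -76464*(-11/448450) = 420552/224225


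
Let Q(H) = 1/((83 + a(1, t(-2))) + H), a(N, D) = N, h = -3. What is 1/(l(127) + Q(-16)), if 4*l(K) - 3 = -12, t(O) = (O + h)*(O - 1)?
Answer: -17/38 ≈ -0.44737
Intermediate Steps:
t(O) = (-1 + O)*(-3 + O) (t(O) = (O - 3)*(O - 1) = (-3 + O)*(-1 + O) = (-1 + O)*(-3 + O))
l(K) = -9/4 (l(K) = 3/4 + (1/4)*(-12) = 3/4 - 3 = -9/4)
Q(H) = 1/(84 + H) (Q(H) = 1/((83 + 1) + H) = 1/(84 + H))
1/(l(127) + Q(-16)) = 1/(-9/4 + 1/(84 - 16)) = 1/(-9/4 + 1/68) = 1/(-38/17) = -17/38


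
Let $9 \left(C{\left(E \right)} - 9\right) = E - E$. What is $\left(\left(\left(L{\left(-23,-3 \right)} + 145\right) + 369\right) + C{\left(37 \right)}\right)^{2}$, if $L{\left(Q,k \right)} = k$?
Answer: $270400$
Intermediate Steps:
$C{\left(E \right)} = 9$ ($C{\left(E \right)} = 9 + \frac{E - E}{9} = 9 + \frac{1}{9} \cdot 0 = 9 + 0 = 9$)
$\left(\left(\left(L{\left(-23,-3 \right)} + 145\right) + 369\right) + C{\left(37 \right)}\right)^{2} = \left(\left(\left(-3 + 145\right) + 369\right) + 9\right)^{2} = \left(\left(142 + 369\right) + 9\right)^{2} = \left(511 + 9\right)^{2} = 520^{2} = 270400$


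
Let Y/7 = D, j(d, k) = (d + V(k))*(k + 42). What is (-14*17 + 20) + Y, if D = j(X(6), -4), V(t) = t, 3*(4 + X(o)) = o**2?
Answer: 846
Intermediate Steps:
X(o) = -4 + o**2/3
j(d, k) = (42 + k)*(d + k) (j(d, k) = (d + k)*(k + 42) = (d + k)*(42 + k) = (42 + k)*(d + k))
D = 152 (D = (-4)**2 + 42*(-4 + (1/3)*6**2) + 42*(-4) + (-4 + (1/3)*6**2)*(-4) = 16 + 42*(-4 + (1/3)*36) - 168 + (-4 + (1/3)*36)*(-4) = 16 + 42*(-4 + 12) - 168 + (-4 + 12)*(-4) = 16 + 42*8 - 168 + 8*(-4) = 16 + 336 - 168 - 32 = 152)
Y = 1064 (Y = 7*152 = 1064)
(-14*17 + 20) + Y = (-14*17 + 20) + 1064 = (-238 + 20) + 1064 = -218 + 1064 = 846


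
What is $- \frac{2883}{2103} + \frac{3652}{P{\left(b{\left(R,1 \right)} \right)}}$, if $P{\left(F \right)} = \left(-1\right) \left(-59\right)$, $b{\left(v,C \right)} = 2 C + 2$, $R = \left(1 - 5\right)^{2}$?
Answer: $\frac{2503353}{41359} \approx 60.527$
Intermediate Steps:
$R = 16$ ($R = \left(-4\right)^{2} = 16$)
$b{\left(v,C \right)} = 2 + 2 C$
$P{\left(F \right)} = 59$
$- \frac{2883}{2103} + \frac{3652}{P{\left(b{\left(R,1 \right)} \right)}} = - \frac{2883}{2103} + \frac{3652}{59} = \left(-2883\right) \frac{1}{2103} + 3652 \cdot \frac{1}{59} = - \frac{961}{701} + \frac{3652}{59} = \frac{2503353}{41359}$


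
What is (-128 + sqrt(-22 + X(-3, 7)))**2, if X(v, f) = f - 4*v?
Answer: (128 - I*sqrt(3))**2 ≈ 16381.0 - 443.41*I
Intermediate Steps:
(-128 + sqrt(-22 + X(-3, 7)))**2 = (-128 + sqrt(-22 + (7 - 4*(-3))))**2 = (-128 + sqrt(-22 + (7 + 12)))**2 = (-128 + sqrt(-22 + 19))**2 = (-128 + sqrt(-3))**2 = (-128 + I*sqrt(3))**2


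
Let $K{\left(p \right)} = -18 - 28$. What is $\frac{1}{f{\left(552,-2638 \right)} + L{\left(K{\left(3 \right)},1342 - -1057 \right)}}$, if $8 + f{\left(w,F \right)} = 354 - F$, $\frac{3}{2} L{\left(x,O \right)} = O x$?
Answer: $- \frac{3}{211756} \approx -1.4167 \cdot 10^{-5}$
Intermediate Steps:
$K{\left(p \right)} = -46$
$L{\left(x,O \right)} = \frac{2 O x}{3}$
$f{\left(w,F \right)} = 346 - F$ ($f{\left(w,F \right)} = -8 - \left(-354 + F\right) = 346 - F$)
$\frac{1}{f{\left(552,-2638 \right)} + L{\left(K{\left(3 \right)},1342 - -1057 \right)}} = \frac{1}{\left(346 - -2638\right) + \frac{2}{3} \left(1342 - -1057\right) \left(-46\right)} = \frac{1}{\left(346 + 2638\right) + \frac{2}{3} \left(1342 + 1057\right) \left(-46\right)} = \frac{1}{2984 + \frac{2}{3} \cdot 2399 \left(-46\right)} = \frac{1}{2984 - \frac{220708}{3}} = \frac{1}{- \frac{211756}{3}} = - \frac{3}{211756}$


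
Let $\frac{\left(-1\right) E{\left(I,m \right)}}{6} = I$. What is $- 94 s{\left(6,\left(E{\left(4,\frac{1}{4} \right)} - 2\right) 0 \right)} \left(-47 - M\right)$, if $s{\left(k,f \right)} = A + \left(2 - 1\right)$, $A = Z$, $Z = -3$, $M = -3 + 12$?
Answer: $-10528$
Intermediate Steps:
$E{\left(I,m \right)} = - 6 I$
$M = 9$
$A = -3$
$s{\left(k,f \right)} = -2$ ($s{\left(k,f \right)} = -3 + \left(2 - 1\right) = -3 + 1 = -2$)
$- 94 s{\left(6,\left(E{\left(4,\frac{1}{4} \right)} - 2\right) 0 \right)} \left(-47 - M\right) = \left(-94\right) \left(-2\right) \left(-47 - 9\right) = 188 \left(-47 - 9\right) = 188 \left(-56\right) = -10528$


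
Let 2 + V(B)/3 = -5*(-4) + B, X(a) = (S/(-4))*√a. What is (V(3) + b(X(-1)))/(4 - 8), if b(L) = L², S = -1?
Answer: -1007/64 ≈ -15.734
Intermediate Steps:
X(a) = √a/4 (X(a) = (-1/(-4))*√a = (-1*(-¼))*√a = √a/4)
V(B) = 54 + 3*B (V(B) = -6 + 3*(-5*(-4) + B) = -6 + 3*(20 + B) = -6 + (60 + 3*B) = 54 + 3*B)
(V(3) + b(X(-1)))/(4 - 8) = ((54 + 3*3) + (√(-1)/4)²)/(4 - 8) = ((54 + 9) + (I/4)²)/(-4) = (63 - 1/16)*(-¼) = (1007/16)*(-¼) = -1007/64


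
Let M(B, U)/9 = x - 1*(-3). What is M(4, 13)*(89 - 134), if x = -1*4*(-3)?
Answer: -6075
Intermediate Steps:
x = 12 (x = -4*(-3) = 12)
M(B, U) = 135 (M(B, U) = 9*(12 - 1*(-3)) = 9*(12 + 3) = 9*15 = 135)
M(4, 13)*(89 - 134) = 135*(89 - 134) = 135*(-45) = -6075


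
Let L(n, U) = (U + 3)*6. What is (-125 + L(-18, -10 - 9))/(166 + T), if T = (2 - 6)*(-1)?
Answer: -13/10 ≈ -1.3000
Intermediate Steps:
T = 4 (T = -4*(-1) = 4)
L(n, U) = 18 + 6*U (L(n, U) = (3 + U)*6 = 18 + 6*U)
(-125 + L(-18, -10 - 9))/(166 + T) = (-125 + (18 + 6*(-10 - 9)))/(166 + 4) = (-125 + (18 + 6*(-19)))/170 = (-125 + (18 - 114))*(1/170) = (-125 - 96)*(1/170) = -221*1/170 = -13/10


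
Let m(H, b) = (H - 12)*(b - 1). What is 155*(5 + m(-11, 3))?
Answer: -6355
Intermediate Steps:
m(H, b) = (-1 + b)*(-12 + H) (m(H, b) = (-12 + H)*(-1 + b) = (-1 + b)*(-12 + H))
155*(5 + m(-11, 3)) = 155*(5 + (12 - 1*(-11) - 12*3 - 11*3)) = 155*(5 + (12 + 11 - 36 - 33)) = 155*(5 - 46) = 155*(-41) = -6355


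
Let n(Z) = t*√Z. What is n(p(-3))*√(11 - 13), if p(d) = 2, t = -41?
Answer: -82*I ≈ -82.0*I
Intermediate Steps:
n(Z) = -41*√Z
n(p(-3))*√(11 - 13) = (-41*√2)*√(11 - 13) = (-41*√2)*√(-2) = (-41*√2)*(I*√2) = -82*I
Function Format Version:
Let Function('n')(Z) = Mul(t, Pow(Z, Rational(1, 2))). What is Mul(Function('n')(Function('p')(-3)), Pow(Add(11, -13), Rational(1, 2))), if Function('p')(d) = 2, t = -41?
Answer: Mul(-82, I) ≈ Mul(-82.000, I)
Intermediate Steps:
Function('n')(Z) = Mul(-41, Pow(Z, Rational(1, 2)))
Mul(Function('n')(Function('p')(-3)), Pow(Add(11, -13), Rational(1, 2))) = Mul(Mul(-41, Pow(2, Rational(1, 2))), Pow(Add(11, -13), Rational(1, 2))) = Mul(Mul(-41, Pow(2, Rational(1, 2))), Pow(-2, Rational(1, 2))) = Mul(Mul(-41, Pow(2, Rational(1, 2))), Mul(I, Pow(2, Rational(1, 2)))) = Mul(-82, I)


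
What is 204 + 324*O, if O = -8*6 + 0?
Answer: -15348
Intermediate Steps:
O = -48 (O = -48 + 0 = -48)
204 + 324*O = 204 + 324*(-48) = 204 - 15552 = -15348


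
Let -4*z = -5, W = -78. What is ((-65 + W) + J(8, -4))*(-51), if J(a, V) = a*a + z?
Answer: 15861/4 ≈ 3965.3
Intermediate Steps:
z = 5/4 (z = -¼*(-5) = 5/4 ≈ 1.2500)
J(a, V) = 5/4 + a² (J(a, V) = a*a + 5/4 = a² + 5/4 = 5/4 + a²)
((-65 + W) + J(8, -4))*(-51) = ((-65 - 78) + (5/4 + 8²))*(-51) = (-143 + (5/4 + 64))*(-51) = (-143 + 261/4)*(-51) = -311/4*(-51) = 15861/4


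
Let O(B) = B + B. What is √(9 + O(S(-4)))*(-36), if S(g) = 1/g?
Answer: -18*√34 ≈ -104.96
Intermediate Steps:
S(g) = 1/g
O(B) = 2*B
√(9 + O(S(-4)))*(-36) = √(9 + 2/(-4))*(-36) = √(9 + 2*(-¼))*(-36) = √(9 - ½)*(-36) = √(17/2)*(-36) = (√34/2)*(-36) = -18*√34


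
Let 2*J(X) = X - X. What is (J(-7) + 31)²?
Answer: 961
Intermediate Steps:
J(X) = 0 (J(X) = (X - X)/2 = (½)*0 = 0)
(J(-7) + 31)² = (0 + 31)² = 31² = 961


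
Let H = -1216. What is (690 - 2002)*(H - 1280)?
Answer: 3274752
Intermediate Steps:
(690 - 2002)*(H - 1280) = (690 - 2002)*(-1216 - 1280) = -1312*(-2496) = 3274752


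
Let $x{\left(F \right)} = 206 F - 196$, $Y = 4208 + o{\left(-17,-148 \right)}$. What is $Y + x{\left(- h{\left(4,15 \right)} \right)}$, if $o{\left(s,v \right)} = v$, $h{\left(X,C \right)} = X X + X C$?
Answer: $-11792$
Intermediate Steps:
$h{\left(X,C \right)} = X^{2} + C X$
$Y = 4060$ ($Y = 4208 - 148 = 4060$)
$x{\left(F \right)} = -196 + 206 F$
$Y + x{\left(- h{\left(4,15 \right)} \right)} = 4060 + \left(-196 + 206 \left(- 4 \left(15 + 4\right)\right)\right) = 4060 + \left(-196 + 206 \left(- 4 \cdot 19\right)\right) = 4060 + \left(-196 + 206 \left(\left(-1\right) 76\right)\right) = 4060 + \left(-196 + 206 \left(-76\right)\right) = 4060 - 15852 = -11792$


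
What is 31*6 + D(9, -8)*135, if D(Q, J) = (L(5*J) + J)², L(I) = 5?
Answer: 1401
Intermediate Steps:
D(Q, J) = (5 + J)²
31*6 + D(9, -8)*135 = 31*6 + (5 - 8)²*135 = 186 + (-3)²*135 = 186 + 9*135 = 186 + 1215 = 1401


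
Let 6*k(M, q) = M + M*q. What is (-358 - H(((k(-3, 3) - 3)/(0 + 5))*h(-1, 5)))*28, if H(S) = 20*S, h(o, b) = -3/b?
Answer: -10360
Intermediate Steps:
k(M, q) = M/6 + M*q/6 (k(M, q) = (M + M*q)/6 = M/6 + M*q/6)
(-358 - H(((k(-3, 3) - 3)/(0 + 5))*h(-1, 5)))*28 = (-358 - 20*(((⅙)*(-3)*(1 + 3) - 3)/(0 + 5))*(-3/5))*28 = (-358 - 20*(((⅙)*(-3)*4 - 3)/5)*(-3*⅕))*28 = (-358 - 20*((-2 - 3)*(⅕))*(-⅗))*28 = (-358 - 20*-5*⅕*(-⅗))*28 = (-358 - 20*(-1*(-⅗)))*28 = (-358 - 20*3/5)*28 = (-358 - 1*12)*28 = (-358 - 12)*28 = -370*28 = -10360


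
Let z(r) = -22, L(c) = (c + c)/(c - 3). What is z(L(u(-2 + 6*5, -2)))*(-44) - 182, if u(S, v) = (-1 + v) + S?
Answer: 786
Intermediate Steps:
u(S, v) = -1 + S + v
L(c) = 2*c/(-3 + c) (L(c) = (2*c)/(-3 + c) = 2*c/(-3 + c))
z(L(u(-2 + 6*5, -2)))*(-44) - 182 = -22*(-44) - 182 = 968 - 182 = 786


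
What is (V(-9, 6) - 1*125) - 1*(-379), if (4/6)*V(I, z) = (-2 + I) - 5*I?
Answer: 305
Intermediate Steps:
V(I, z) = -3 - 6*I (V(I, z) = 3*((-2 + I) - 5*I)/2 = 3*(-2 - 4*I)/2 = -3 - 6*I)
(V(-9, 6) - 1*125) - 1*(-379) = ((-3 - 6*(-9)) - 1*125) - 1*(-379) = ((-3 + 54) - 125) + 379 = (51 - 125) + 379 = -74 + 379 = 305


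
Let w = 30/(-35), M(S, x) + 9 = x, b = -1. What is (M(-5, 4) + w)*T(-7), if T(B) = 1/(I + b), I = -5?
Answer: 41/42 ≈ 0.97619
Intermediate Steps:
M(S, x) = -9 + x
T(B) = -⅙ (T(B) = 1/(-5 - 1) = 1/(-6) = -⅙)
w = -6/7 (w = 30*(-1/35) = -6/7 ≈ -0.85714)
(M(-5, 4) + w)*T(-7) = ((-9 + 4) - 6/7)*(-⅙) = (-5 - 6/7)*(-⅙) = -41/7*(-⅙) = 41/42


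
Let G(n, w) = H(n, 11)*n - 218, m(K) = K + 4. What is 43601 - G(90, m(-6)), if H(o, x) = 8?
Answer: 43099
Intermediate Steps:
m(K) = 4 + K
G(n, w) = -218 + 8*n (G(n, w) = 8*n - 218 = -218 + 8*n)
43601 - G(90, m(-6)) = 43601 - (-218 + 8*90) = 43601 - (-218 + 720) = 43601 - 1*502 = 43601 - 502 = 43099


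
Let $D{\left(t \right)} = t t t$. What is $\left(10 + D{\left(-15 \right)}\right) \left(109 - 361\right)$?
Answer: $847980$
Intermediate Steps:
$D{\left(t \right)} = t^{3}$ ($D{\left(t \right)} = t^{2} t = t^{3}$)
$\left(10 + D{\left(-15 \right)}\right) \left(109 - 361\right) = \left(10 + \left(-15\right)^{3}\right) \left(109 - 361\right) = \left(10 - 3375\right) \left(-252\right) = \left(-3365\right) \left(-252\right) = 847980$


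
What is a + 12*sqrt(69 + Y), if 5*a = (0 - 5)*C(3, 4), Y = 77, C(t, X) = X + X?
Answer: -8 + 12*sqrt(146) ≈ 137.00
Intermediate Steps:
C(t, X) = 2*X
a = -8 (a = ((0 - 5)*(2*4))/5 = (-5*8)/5 = (1/5)*(-40) = -8)
a + 12*sqrt(69 + Y) = -8 + 12*sqrt(69 + 77) = -8 + 12*sqrt(146)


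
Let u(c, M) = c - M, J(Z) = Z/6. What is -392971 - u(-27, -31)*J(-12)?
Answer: -392963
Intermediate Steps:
J(Z) = Z/6 (J(Z) = Z*(⅙) = Z/6)
-392971 - u(-27, -31)*J(-12) = -392971 - (-27 - 1*(-31))*(⅙)*(-12) = -392971 - (-27 + 31)*(-2) = -392971 - 4*(-2) = -392971 - 1*(-8) = -392971 + 8 = -392963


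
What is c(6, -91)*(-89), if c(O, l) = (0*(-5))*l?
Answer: 0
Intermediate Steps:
c(O, l) = 0 (c(O, l) = 0*l = 0)
c(6, -91)*(-89) = 0*(-89) = 0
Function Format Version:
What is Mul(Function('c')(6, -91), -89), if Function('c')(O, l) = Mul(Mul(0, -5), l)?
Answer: 0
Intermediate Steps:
Function('c')(O, l) = 0 (Function('c')(O, l) = Mul(0, l) = 0)
Mul(Function('c')(6, -91), -89) = Mul(0, -89) = 0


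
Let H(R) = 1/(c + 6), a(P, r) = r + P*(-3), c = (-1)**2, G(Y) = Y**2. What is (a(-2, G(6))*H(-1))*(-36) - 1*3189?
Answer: -3405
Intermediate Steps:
c = 1
a(P, r) = r - 3*P
H(R) = 1/7 (H(R) = 1/(1 + 6) = 1/7)
(a(-2, G(6))*H(-1))*(-36) - 1*3189 = ((6**2 - 3*(-2))*(1/7))*(-36) - 1*3189 = ((36 + 6)*(1/7))*(-36) - 3189 = (42*(1/7))*(-36) - 3189 = 6*(-36) - 3189 = -216 - 3189 = -3405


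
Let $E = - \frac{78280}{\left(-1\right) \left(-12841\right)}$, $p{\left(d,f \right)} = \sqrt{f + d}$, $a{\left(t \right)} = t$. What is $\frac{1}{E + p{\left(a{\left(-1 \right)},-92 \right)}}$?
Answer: $- \frac{1005193480}{21462647533} - \frac{164891281 i \sqrt{93}}{21462647533} \approx -0.046835 - 0.074089 i$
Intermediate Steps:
$p{\left(d,f \right)} = \sqrt{d + f}$
$E = - \frac{78280}{12841} \approx -6.0961$
$\frac{1}{E + p{\left(a{\left(-1 \right)},-92 \right)}} = \frac{1}{- \frac{78280}{12841} + \sqrt{-1 - 92}} = \frac{1}{- \frac{78280}{12841} + \sqrt{-93}} = \frac{1}{- \frac{78280}{12841} + i \sqrt{93}}$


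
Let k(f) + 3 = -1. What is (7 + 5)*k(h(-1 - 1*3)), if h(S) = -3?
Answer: -48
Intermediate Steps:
k(f) = -4 (k(f) = -3 - 1 = -4)
(7 + 5)*k(h(-1 - 1*3)) = (7 + 5)*(-4) = 12*(-4) = -48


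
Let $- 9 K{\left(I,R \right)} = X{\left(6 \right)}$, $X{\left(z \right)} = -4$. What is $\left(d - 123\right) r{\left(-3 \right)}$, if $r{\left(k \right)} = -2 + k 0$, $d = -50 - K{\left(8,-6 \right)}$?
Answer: $\frac{3122}{9} \approx 346.89$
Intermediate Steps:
$K{\left(I,R \right)} = \frac{4}{9}$ ($K{\left(I,R \right)} = \left(- \frac{1}{9}\right) \left(-4\right) = \frac{4}{9}$)
$d = - \frac{454}{9}$ ($d = -50 - \frac{4}{9} = - \frac{454}{9} \approx -50.444$)
$r{\left(k \right)} = -2$ ($r{\left(k \right)} = -2 + 0 = -2$)
$\left(d - 123\right) r{\left(-3 \right)} = \left(- \frac{454}{9} - 123\right) \left(-2\right) = \left(- \frac{1561}{9}\right) \left(-2\right) = \frac{3122}{9}$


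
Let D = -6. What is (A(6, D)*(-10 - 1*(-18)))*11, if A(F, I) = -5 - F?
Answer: -968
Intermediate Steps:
(A(6, D)*(-10 - 1*(-18)))*11 = ((-5 - 1*6)*(-10 - 1*(-18)))*11 = ((-5 - 6)*(-10 + 18))*11 = -11*8*11 = -88*11 = -968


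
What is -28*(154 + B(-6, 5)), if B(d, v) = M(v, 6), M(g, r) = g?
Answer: -4452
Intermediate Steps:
B(d, v) = v
-28*(154 + B(-6, 5)) = -28*(154 + 5) = -28*159 = -4452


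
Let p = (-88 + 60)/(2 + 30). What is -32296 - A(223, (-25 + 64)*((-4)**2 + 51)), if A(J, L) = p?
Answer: -258361/8 ≈ -32295.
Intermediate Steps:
p = -7/8 (p = -28/32 = -28*1/32 = -7/8 ≈ -0.87500)
A(J, L) = -7/8
-32296 - A(223, (-25 + 64)*((-4)**2 + 51)) = -32296 - 1*(-7/8) = -32296 + 7/8 = -258361/8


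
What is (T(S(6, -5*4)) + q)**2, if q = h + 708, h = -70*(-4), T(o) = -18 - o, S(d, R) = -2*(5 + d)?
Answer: 984064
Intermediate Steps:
S(d, R) = -10 - 2*d
h = 280
q = 988 (q = 280 + 708 = 988)
(T(S(6, -5*4)) + q)**2 = ((-18 - (-10 - 2*6)) + 988)**2 = ((-18 - (-10 - 12)) + 988)**2 = ((-18 - 1*(-22)) + 988)**2 = ((-18 + 22) + 988)**2 = (4 + 988)**2 = 992**2 = 984064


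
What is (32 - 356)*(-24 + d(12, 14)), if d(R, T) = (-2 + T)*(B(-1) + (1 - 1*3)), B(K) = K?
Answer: 19440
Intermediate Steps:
d(R, T) = 6 - 3*T (d(R, T) = (-2 + T)*(-1 + (1 - 1*3)) = (-2 + T)*(-1 + (1 - 3)) = (-2 + T)*(-1 - 2) = (-2 + T)*(-3) = 6 - 3*T)
(32 - 356)*(-24 + d(12, 14)) = (32 - 356)*(-24 + (6 - 3*14)) = -324*(-24 + (6 - 42)) = -324*(-24 - 36) = -324*(-60) = 19440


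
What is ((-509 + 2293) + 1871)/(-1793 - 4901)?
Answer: -3655/6694 ≈ -0.54601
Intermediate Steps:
((-509 + 2293) + 1871)/(-1793 - 4901) = (1784 + 1871)/(-6694) = 3655*(-1/6694) = -3655/6694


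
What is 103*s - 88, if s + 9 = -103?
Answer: -11624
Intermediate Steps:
s = -112 (s = -9 - 103 = -112)
103*s - 88 = 103*(-112) - 88 = -11536 - 88 = -11624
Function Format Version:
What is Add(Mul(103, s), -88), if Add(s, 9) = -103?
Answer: -11624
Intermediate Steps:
s = -112 (s = Add(-9, -103) = -112)
Add(Mul(103, s), -88) = Add(Mul(103, -112), -88) = Add(-11536, -88) = -11624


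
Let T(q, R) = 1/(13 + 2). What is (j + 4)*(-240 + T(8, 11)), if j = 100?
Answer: -374296/15 ≈ -24953.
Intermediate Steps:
T(q, R) = 1/15
(j + 4)*(-240 + T(8, 11)) = (100 + 4)*(-240 + 1/15) = 104*(-3599/15) = -374296/15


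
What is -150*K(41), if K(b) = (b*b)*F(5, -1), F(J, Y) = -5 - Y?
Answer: 1008600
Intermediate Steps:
K(b) = -4*b² (K(b) = (b*b)*(-5 - 1*(-1)) = b²*(-5 + 1) = b²*(-4) = -4*b²)
-150*K(41) = -(-600)*41² = -(-600)*1681 = -150*(-6724) = 1008600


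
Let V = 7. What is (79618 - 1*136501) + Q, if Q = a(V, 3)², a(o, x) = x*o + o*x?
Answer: -55119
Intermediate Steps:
a(o, x) = 2*o*x (a(o, x) = o*x + o*x = 2*o*x)
Q = 1764 (Q = (2*7*3)² = 42² = 1764)
(79618 - 1*136501) + Q = (79618 - 1*136501) + 1764 = (79618 - 136501) + 1764 = -56883 + 1764 = -55119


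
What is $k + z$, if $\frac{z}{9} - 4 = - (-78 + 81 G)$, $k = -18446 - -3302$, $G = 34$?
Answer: $-39192$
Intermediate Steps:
$k = -15144$ ($k = -18446 + 3302 = -15144$)
$z = -24048$ ($z = 36 + 9 \left(- (-78 + 81 \cdot 34)\right) = 36 + 9 \left(- (-78 + 2754)\right) = 36 + 9 \left(\left(-1\right) 2676\right) = 36 + 9 \left(-2676\right) = 36 - 24084 = -24048$)
$k + z = -15144 - 24048 = -39192$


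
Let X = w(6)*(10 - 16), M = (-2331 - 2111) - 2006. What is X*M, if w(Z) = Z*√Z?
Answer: 232128*√6 ≈ 5.6860e+5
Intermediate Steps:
M = -6448 (M = -4442 - 2006 = -6448)
w(Z) = Z^(3/2)
X = -36*√6 (X = 6^(3/2)*(10 - 16) = (6*√6)*(-6) = -36*√6 ≈ -88.182)
X*M = -36*√6*(-6448) = 232128*√6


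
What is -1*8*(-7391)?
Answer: 59128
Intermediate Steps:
-1*8*(-7391) = -8*(-7391) = 59128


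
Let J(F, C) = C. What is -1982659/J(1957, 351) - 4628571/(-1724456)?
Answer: -3417383580083/605284056 ≈ -5645.9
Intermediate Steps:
-1982659/J(1957, 351) - 4628571/(-1724456) = -1982659/351 - 4628571/(-1724456) = -1982659*1/351 - 4628571*(-1/1724456) = -1982659/351 + 4628571/1724456 = -3417383580083/605284056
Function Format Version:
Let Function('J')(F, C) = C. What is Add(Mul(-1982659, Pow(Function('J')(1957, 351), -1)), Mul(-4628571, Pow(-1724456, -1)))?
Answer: Rational(-3417383580083, 605284056) ≈ -5645.9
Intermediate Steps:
Add(Mul(-1982659, Pow(Function('J')(1957, 351), -1)), Mul(-4628571, Pow(-1724456, -1))) = Add(Mul(-1982659, Pow(351, -1)), Mul(-4628571, Pow(-1724456, -1))) = Add(Mul(-1982659, Rational(1, 351)), Mul(-4628571, Rational(-1, 1724456))) = Add(Rational(-1982659, 351), Rational(4628571, 1724456)) = Rational(-3417383580083, 605284056)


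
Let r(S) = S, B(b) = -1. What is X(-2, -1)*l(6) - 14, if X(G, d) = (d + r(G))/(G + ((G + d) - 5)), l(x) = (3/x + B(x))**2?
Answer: -557/40 ≈ -13.925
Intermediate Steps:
l(x) = (-1 + 3/x)**2 (l(x) = (3/x - 1)**2 = (-1 + 3/x)**2)
X(G, d) = (G + d)/(-5 + d + 2*G) (X(G, d) = (d + G)/(G + ((G + d) - 5)) = (G + d)/(G + (-5 + G + d)) = (G + d)/(-5 + d + 2*G))
X(-2, -1)*l(6) - 14 = ((-2 - 1)/(-5 - 1 + 2*(-2)))*((3 - 1*6)**2/6**2) - 14 = (-3/(-5 - 1 - 4))*((3 - 6)**2/36) - 14 = (-3/(-10))*((1/36)*(-3)**2) - 14 = (-1/10*(-3))*((1/36)*9) - 14 = (3/10)*(1/4) - 14 = 3/40 - 14 = -557/40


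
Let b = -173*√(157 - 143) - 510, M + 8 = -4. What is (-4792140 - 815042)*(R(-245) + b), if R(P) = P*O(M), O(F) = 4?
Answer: 8354701180 + 970042486*√14 ≈ 1.1984e+10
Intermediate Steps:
M = -12 (M = -8 - 4 = -12)
R(P) = 4*P (R(P) = P*4 = 4*P)
b = -510 - 173*√14 (b = -173*√14 - 510 = -510 - 173*√14 ≈ -1157.3)
(-4792140 - 815042)*(R(-245) + b) = (-4792140 - 815042)*(4*(-245) + (-510 - 173*√14)) = -5607182*(-980 + (-510 - 173*√14)) = -5607182*(-1490 - 173*√14) = 8354701180 + 970042486*√14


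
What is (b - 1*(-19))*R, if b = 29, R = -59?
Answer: -2832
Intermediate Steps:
(b - 1*(-19))*R = (29 - 1*(-19))*(-59) = (29 + 19)*(-59) = 48*(-59) = -2832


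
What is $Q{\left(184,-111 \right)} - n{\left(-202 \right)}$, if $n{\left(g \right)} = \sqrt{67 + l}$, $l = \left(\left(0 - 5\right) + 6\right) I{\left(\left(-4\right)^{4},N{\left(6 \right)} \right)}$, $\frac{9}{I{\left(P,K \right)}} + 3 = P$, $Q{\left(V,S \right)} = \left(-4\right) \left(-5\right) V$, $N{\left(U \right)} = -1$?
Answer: $3680 - \frac{8 \sqrt{67045}}{253} \approx 3671.8$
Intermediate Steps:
$Q{\left(V,S \right)} = 20 V$
$I{\left(P,K \right)} = \frac{9}{-3 + P}$
$l = \frac{9}{253}$ ($l = \left(\left(0 - 5\right) + 6\right) \frac{9}{-3 + \left(-4\right)^{4}} = \left(-5 + 6\right) \frac{9}{-3 + 256} = 1 \cdot \frac{9}{253} = \frac{9}{253} \approx 0.035573$)
$n{\left(g \right)} = \frac{8 \sqrt{67045}}{253}$ ($n{\left(g \right)} = \sqrt{67 + \frac{9}{253}} = \sqrt{\frac{16960}{253}} = \frac{8 \sqrt{67045}}{253}$)
$Q{\left(184,-111 \right)} - n{\left(-202 \right)} = 20 \cdot 184 - \frac{8 \sqrt{67045}}{253} = 3680 - \frac{8 \sqrt{67045}}{253}$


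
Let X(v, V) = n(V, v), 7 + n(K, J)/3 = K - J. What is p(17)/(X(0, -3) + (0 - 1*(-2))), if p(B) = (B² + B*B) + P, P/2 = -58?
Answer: -33/2 ≈ -16.500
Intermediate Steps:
P = -116 (P = 2*(-58) = -116)
n(K, J) = -21 - 3*J + 3*K (n(K, J) = -21 + 3*(K - J) = -21 + (-3*J + 3*K) = -21 - 3*J + 3*K)
X(v, V) = -21 - 3*v + 3*V
p(B) = -116 + 2*B² (p(B) = (B² + B*B) - 116 = (B² + B²) - 116 = 2*B² - 116 = -116 + 2*B²)
p(17)/(X(0, -3) + (0 - 1*(-2))) = (-116 + 2*17²)/((-21 - 3*0 + 3*(-3)) + (0 - 1*(-2))) = (-116 + 2*289)/((-21 + 0 - 9) + (0 + 2)) = (-116 + 578)/(-30 + 2) = 462/(-28) = 462*(-1/28) = -33/2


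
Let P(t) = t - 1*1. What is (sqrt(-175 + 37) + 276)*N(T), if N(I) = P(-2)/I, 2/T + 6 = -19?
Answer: 10350 + 75*I*sqrt(138)/2 ≈ 10350.0 + 440.53*I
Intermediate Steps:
T = -2/25 (T = 2/(-6 - 19) = 2/(-25) = 2*(-1/25) = -2/25 ≈ -0.080000)
P(t) = -1 + t (P(t) = t - 1 = -1 + t)
N(I) = -3/I (N(I) = (-1 - 2)/I = -3/I)
(sqrt(-175 + 37) + 276)*N(T) = (sqrt(-175 + 37) + 276)*(-3/(-2/25)) = (sqrt(-138) + 276)*(-3*(-25/2)) = (I*sqrt(138) + 276)*(75/2) = (276 + I*sqrt(138))*(75/2) = 10350 + 75*I*sqrt(138)/2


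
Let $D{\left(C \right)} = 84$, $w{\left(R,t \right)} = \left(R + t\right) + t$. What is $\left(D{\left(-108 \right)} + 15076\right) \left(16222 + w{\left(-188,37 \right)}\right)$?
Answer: $244197280$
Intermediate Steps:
$w{\left(R,t \right)} = R + 2 t$
$\left(D{\left(-108 \right)} + 15076\right) \left(16222 + w{\left(-188,37 \right)}\right) = \left(84 + 15076\right) \left(16222 + \left(-188 + 2 \cdot 37\right)\right) = 15160 \left(16222 + \left(-188 + 74\right)\right) = 15160 \left(16222 - 114\right) = 15160 \cdot 16108 = 244197280$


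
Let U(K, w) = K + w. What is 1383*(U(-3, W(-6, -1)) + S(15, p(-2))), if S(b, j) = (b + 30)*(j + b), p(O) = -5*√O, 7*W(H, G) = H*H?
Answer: 6555420/7 - 311175*I*√2 ≈ 9.3649e+5 - 4.4007e+5*I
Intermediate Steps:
W(H, G) = H²/7 (W(H, G) = (H*H)/7 = H²/7)
S(b, j) = (30 + b)*(b + j)
1383*(U(-3, W(-6, -1)) + S(15, p(-2))) = 1383*((-3 + (⅐)*(-6)²) + (15² + 30*15 + 30*(-5*I*√2) + 15*(-5*I*√2))) = 1383*((-3 + (⅐)*36) + (225 + 450 + 30*(-5*I*√2) + 15*(-5*I*√2))) = 1383*((-3 + 36/7) + (225 + 450 + 30*(-5*I*√2) + 15*(-5*I*√2))) = 1383*(15/7 + (225 + 450 - 150*I*√2 - 75*I*√2)) = 1383*(15/7 + (675 - 225*I*√2)) = 1383*(4740/7 - 225*I*√2) = 6555420/7 - 311175*I*√2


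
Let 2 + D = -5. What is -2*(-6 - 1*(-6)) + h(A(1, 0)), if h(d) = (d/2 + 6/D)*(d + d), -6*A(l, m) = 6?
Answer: 19/7 ≈ 2.7143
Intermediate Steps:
D = -7 (D = -2 - 5 = -7)
A(l, m) = -1 (A(l, m) = -1/6*6 = -1)
h(d) = 2*d*(-6/7 + d/2) (h(d) = (d/2 + 6/(-7))*(d + d) = (d*(1/2) + 6*(-1/7))*(2*d) = (d/2 - 6/7)*(2*d) = (-6/7 + d/2)*(2*d) = 2*d*(-6/7 + d/2))
-2*(-6 - 1*(-6)) + h(A(1, 0)) = -2*(-6 - 1*(-6)) + (1/7)*(-1)*(-12 + 7*(-1)) = -2*(-6 + 6) + (1/7)*(-1)*(-12 - 7) = -2*0 + (1/7)*(-1)*(-19) = 0 + 19/7 = 19/7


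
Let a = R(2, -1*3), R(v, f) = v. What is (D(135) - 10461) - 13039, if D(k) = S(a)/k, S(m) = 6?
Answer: -1057498/45 ≈ -23500.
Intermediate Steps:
a = 2
D(k) = 6/k
(D(135) - 10461) - 13039 = (6/135 - 10461) - 13039 = (6*(1/135) - 10461) - 13039 = (2/45 - 10461) - 13039 = -470743/45 - 13039 = -1057498/45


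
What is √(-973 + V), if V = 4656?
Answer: √3683 ≈ 60.688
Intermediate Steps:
√(-973 + V) = √(-973 + 4656) = √3683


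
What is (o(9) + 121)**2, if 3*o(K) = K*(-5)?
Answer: 11236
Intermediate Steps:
o(K) = -5*K/3 (o(K) = (K*(-5))/3 = (-5*K)/3 = -5*K/3)
(o(9) + 121)**2 = (-5/3*9 + 121)**2 = (-15 + 121)**2 = 106**2 = 11236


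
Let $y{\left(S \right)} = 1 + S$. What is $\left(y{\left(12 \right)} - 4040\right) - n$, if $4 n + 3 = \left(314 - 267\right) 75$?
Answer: $- \frac{9815}{2} \approx -4907.5$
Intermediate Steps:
$n = \frac{1761}{2}$ ($n = - \frac{3}{4} + \frac{\left(314 - 267\right) 75}{4} = - \frac{3}{4} + \frac{47 \cdot 75}{4} = - \frac{3}{4} + \frac{1}{4} \cdot 3525 = - \frac{3}{4} + \frac{3525}{4} = \frac{1761}{2} \approx 880.5$)
$\left(y{\left(12 \right)} - 4040\right) - n = \left(\left(1 + 12\right) - 4040\right) - \frac{1761}{2} = \left(13 - 4040\right) - \frac{1761}{2} = -4027 - \frac{1761}{2} = - \frac{9815}{2}$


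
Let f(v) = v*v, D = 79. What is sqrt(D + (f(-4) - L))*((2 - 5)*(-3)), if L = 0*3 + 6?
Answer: 9*sqrt(89) ≈ 84.906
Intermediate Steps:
f(v) = v**2
L = 6 (L = 0 + 6 = 6)
sqrt(D + (f(-4) - L))*((2 - 5)*(-3)) = sqrt(79 + ((-4)**2 - 1*6))*((2 - 5)*(-3)) = sqrt(79 + (16 - 6))*(-3*(-3)) = sqrt(79 + 10)*9 = sqrt(89)*9 = 9*sqrt(89)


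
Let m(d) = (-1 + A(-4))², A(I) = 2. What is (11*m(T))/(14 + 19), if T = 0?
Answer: ⅓ ≈ 0.33333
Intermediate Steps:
m(d) = 1 (m(d) = (-1 + 2)² = 1² = 1)
(11*m(T))/(14 + 19) = (11*1)/(14 + 19) = 11/33 = 11*(1/33) = ⅓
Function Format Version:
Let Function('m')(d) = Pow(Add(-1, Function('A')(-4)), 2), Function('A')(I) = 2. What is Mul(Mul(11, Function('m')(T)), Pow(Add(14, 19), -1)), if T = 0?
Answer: Rational(1, 3) ≈ 0.33333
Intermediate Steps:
Function('m')(d) = 1 (Function('m')(d) = Pow(Add(-1, 2), 2) = Pow(1, 2) = 1)
Mul(Mul(11, Function('m')(T)), Pow(Add(14, 19), -1)) = Mul(Mul(11, 1), Pow(Add(14, 19), -1)) = Mul(11, Pow(33, -1)) = Mul(11, Rational(1, 33)) = Rational(1, 3)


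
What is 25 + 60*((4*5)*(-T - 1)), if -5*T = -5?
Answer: -2375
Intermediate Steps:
T = 1 (T = -⅕*(-5) = 1)
25 + 60*((4*5)*(-T - 1)) = 25 + 60*((4*5)*(-1*1 - 1)) = 25 + 60*(20*(-1 - 1)) = 25 + 60*(20*(-2)) = 25 + 60*(-40) = 25 - 2400 = -2375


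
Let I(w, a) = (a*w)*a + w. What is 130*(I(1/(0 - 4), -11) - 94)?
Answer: -16185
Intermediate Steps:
I(w, a) = w + w*a² (I(w, a) = w*a² + w = w + w*a²)
130*(I(1/(0 - 4), -11) - 94) = 130*((1 + (-11)²)/(0 - 4) - 94) = 130*((1 + 121)/(-4) - 94) = 130*(-¼*122 - 94) = 130*(-61/2 - 94) = 130*(-249/2) = -16185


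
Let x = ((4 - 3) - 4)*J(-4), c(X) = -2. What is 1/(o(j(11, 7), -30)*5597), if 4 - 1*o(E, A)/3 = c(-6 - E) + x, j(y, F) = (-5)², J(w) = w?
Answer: -1/100746 ≈ -9.9259e-6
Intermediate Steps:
j(y, F) = 25
x = 12 (x = ((4 - 3) - 4)*(-4) = (1 - 4)*(-4) = -3*(-4) = 12)
o(E, A) = -18 (o(E, A) = 12 - 3*(-2 + 12) = 12 - 3*10 = 12 - 30 = -18)
1/(o(j(11, 7), -30)*5597) = 1/(-18*5597) = -1/18*1/5597 = -1/100746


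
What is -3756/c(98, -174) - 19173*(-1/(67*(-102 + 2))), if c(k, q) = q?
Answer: 3638183/194300 ≈ 18.725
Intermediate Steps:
-3756/c(98, -174) - 19173*(-1/(67*(-102 + 2))) = -3756/(-174) - 19173*(-1/(67*(-102 + 2))) = -3756*(-1/174) - 19173/((-100*(-67))) = 626/29 - 19173/6700 = 3638183/194300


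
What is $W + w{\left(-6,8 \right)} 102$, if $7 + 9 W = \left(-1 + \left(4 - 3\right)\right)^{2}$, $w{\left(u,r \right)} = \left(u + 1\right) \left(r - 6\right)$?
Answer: $- \frac{9187}{9} \approx -1020.8$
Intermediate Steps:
$w{\left(u,r \right)} = \left(1 + u\right) \left(-6 + r\right)$
$W = - \frac{7}{9}$ ($W = - \frac{7}{9} + \frac{\left(-1 + \left(4 - 3\right)\right)^{2}}{9} = - \frac{7}{9} + \frac{\left(-1 + 1\right)^{2}}{9} = - \frac{7}{9} + \frac{0^{2}}{9} = - \frac{7}{9} + \frac{1}{9} \cdot 0 = - \frac{7}{9} + 0 = - \frac{7}{9} \approx -0.77778$)
$W + w{\left(-6,8 \right)} 102 = - \frac{7}{9} + \left(-6 + 8 - -36 + 8 \left(-6\right)\right) 102 = - \frac{7}{9} + \left(-6 + 8 + 36 - 48\right) 102 = - \frac{7}{9} - 1020 = - \frac{9187}{9}$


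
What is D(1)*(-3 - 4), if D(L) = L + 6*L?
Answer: -49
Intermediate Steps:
D(L) = 7*L
D(1)*(-3 - 4) = (7*1)*(-3 - 4) = 7*(-7) = -49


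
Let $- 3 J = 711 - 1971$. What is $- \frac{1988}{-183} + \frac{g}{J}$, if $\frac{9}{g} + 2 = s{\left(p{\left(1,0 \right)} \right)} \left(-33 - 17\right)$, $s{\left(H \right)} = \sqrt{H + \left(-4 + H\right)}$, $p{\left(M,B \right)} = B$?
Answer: $\frac{22822231}{2100840} + \frac{15 i}{70028} \approx 10.863 + 0.0002142 i$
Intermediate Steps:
$s{\left(H \right)} = \sqrt{-4 + 2 H}$
$J = 420$ ($J = - \frac{711 - 1971}{3} = \left(- \frac{1}{3}\right) \left(-1260\right) = 420$)
$g = \frac{9 \left(-2 + 100 i\right)}{10004}$ ($g = \frac{9}{-2 + \sqrt{-4 + 2 \cdot 0} \left(-33 - 17\right)} = \frac{9}{-2 + \sqrt{-4 + 0} \left(-50\right)} = \frac{9}{-2 + \sqrt{-4} \left(-50\right)} = \frac{9}{-2 + 2 i \left(-50\right)} = \frac{9}{-2 - 100 i} = 9 \frac{-2 + 100 i}{10004} = \frac{9 \left(-2 + 100 i\right)}{10004} \approx -0.0017993 + 0.089964 i$)
$- \frac{1988}{-183} + \frac{g}{J} = - \frac{1988}{-183} + \frac{- \frac{9}{5002} + \frac{225 i}{2501}}{420} = \left(-1988\right) \left(- \frac{1}{183}\right) + \left(- \frac{9}{5002} + \frac{225 i}{2501}\right) \frac{1}{420} = \frac{1988}{183} - \left(\frac{3}{700280} - \frac{15 i}{70028}\right) = \frac{22822231}{2100840} + \frac{15 i}{70028}$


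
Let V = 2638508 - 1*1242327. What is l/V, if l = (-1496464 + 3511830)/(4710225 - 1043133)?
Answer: 1007683/2559962087826 ≈ 3.9363e-7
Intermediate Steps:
l = 1007683/1833546 (l = 2015366/3667092 = 2015366*(1/3667092) = 1007683/1833546 ≈ 0.54958)
V = 1396181 (V = 2638508 - 1242327 = 1396181)
l/V = (1007683/1833546)/1396181 = (1007683/1833546)*(1/1396181) = 1007683/2559962087826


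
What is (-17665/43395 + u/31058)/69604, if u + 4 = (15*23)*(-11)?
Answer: -142699435/18761923996728 ≈ -7.6058e-6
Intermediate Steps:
u = -3799 (u = -4 + (15*23)*(-11) = -4 + 345*(-11) = -4 - 3795 = -3799)
(-17665/43395 + u/31058)/69604 = (-17665/43395 - 3799/31058)/69604 = (-17665*1/43395 - 3799*1/31058)*(1/69604) = (-3533/8679 - 3799/31058)*(1/69604) = -142699435/269552382*1/69604 = -142699435/18761923996728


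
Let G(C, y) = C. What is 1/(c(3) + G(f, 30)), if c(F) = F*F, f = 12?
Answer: 1/21 ≈ 0.047619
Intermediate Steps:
c(F) = F²
1/(c(3) + G(f, 30)) = 1/(3² + 12) = 1/(9 + 12) = 1/21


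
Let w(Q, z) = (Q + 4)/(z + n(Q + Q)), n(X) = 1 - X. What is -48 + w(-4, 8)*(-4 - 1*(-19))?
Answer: -48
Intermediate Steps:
w(Q, z) = (4 + Q)/(1 + z - 2*Q) (w(Q, z) = (Q + 4)/(z + (1 - (Q + Q))) = (4 + Q)/(z + (1 - 2*Q)) = (4 + Q)/(1 + z - 2*Q))
-48 + w(-4, 8)*(-4 - 1*(-19)) = -48 + ((4 - 4)/(1 + 8 - 2*(-4)))*(-4 - 1*(-19)) = -48 + (0/(1 + 8 + 8))*(-4 + 19) = -48 + (0/17)*15 = -48 + ((1/17)*0)*15 = -48 + 0*15 = -48 + 0 = -48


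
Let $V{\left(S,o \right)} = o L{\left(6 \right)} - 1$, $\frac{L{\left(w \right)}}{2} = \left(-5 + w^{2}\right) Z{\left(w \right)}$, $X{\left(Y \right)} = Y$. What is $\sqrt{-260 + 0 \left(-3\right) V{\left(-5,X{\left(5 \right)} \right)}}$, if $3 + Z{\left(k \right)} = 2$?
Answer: $2 i \sqrt{65} \approx 16.125 i$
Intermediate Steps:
$Z{\left(k \right)} = -1$ ($Z{\left(k \right)} = -3 + 2 = -1$)
$L{\left(w \right)} = 10 - 2 w^{2}$ ($L{\left(w \right)} = 2 \left(-5 + w^{2}\right) \left(-1\right) = 2 \left(5 - w^{2}\right) = 10 - 2 w^{2}$)
$V{\left(S,o \right)} = -1 - 62 o$ ($V{\left(S,o \right)} = o \left(10 - 2 \cdot 6^{2}\right) - 1 = o \left(10 - 72\right) - 1 = o \left(-62\right) - 1 = - 62 o - 1 = -1 - 62 o$)
$\sqrt{-260 + 0 \left(-3\right) V{\left(-5,X{\left(5 \right)} \right)}} = \sqrt{-260 + 0 \left(-3\right) \left(-1 - 310\right)} = \sqrt{-260 + 0 \left(-1 - 310\right)} = \sqrt{-260 + 0 \left(-311\right)} = \sqrt{-260 + 0} = \sqrt{-260} = 2 i \sqrt{65}$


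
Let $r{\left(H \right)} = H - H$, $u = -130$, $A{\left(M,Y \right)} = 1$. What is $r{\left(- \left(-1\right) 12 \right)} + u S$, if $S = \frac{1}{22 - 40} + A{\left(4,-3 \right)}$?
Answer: $- \frac{1105}{9} \approx -122.78$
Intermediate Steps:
$r{\left(H \right)} = 0$
$S = \frac{17}{18}$ ($S = \frac{1}{22 - 40} + 1 = \frac{1}{-18} + 1 = - \frac{1}{18} + 1 = \frac{17}{18} \approx 0.94444$)
$r{\left(- \left(-1\right) 12 \right)} + u S = 0 - \frac{1105}{9} = - \frac{1105}{9}$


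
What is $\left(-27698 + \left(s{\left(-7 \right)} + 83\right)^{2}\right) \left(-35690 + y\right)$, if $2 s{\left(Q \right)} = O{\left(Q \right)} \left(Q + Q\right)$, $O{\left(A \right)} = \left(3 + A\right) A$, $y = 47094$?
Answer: $-170250316$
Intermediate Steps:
$O{\left(A \right)} = A \left(3 + A\right)$
$s{\left(Q \right)} = Q^{2} \left(3 + Q\right)$ ($s{\left(Q \right)} = \frac{Q \left(3 + Q\right) \left(Q + Q\right)}{2} = \frac{Q \left(3 + Q\right) 2 Q}{2} = \frac{2 Q^{2} \left(3 + Q\right)}{2} = Q^{2} \left(3 + Q\right)$)
$\left(-27698 + \left(s{\left(-7 \right)} + 83\right)^{2}\right) \left(-35690 + y\right) = \left(-27698 + \left(\left(-7\right)^{2} \left(3 - 7\right) + 83\right)^{2}\right) \left(-35690 + 47094\right) = \left(-27698 + \left(49 \left(-4\right) + 83\right)^{2}\right) 11404 = \left(-27698 + \left(-196 + 83\right)^{2}\right) 11404 = \left(-27698 + \left(-113\right)^{2}\right) 11404 = \left(-27698 + 12769\right) 11404 = \left(-14929\right) 11404 = -170250316$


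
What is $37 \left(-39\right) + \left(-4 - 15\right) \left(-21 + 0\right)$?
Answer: $-1044$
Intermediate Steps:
$37 \left(-39\right) + \left(-4 - 15\right) \left(-21 + 0\right) = -1443 - -399 = -1443 + 399 = -1044$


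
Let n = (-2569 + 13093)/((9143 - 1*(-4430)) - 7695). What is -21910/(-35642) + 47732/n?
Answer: 1250032505459/46887051 ≈ 26661.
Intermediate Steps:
n = 5262/2939 (n = 10524/((9143 + 4430) - 7695) = 10524/(13573 - 7695) = 10524/5878 = 10524*(1/5878) = 5262/2939 ≈ 1.7904)
-21910/(-35642) + 47732/n = -21910/(-35642) + 47732/(5262/2939) = -21910*(-1/35642) + 47732*(2939/5262) = 10955/17821 + 70142174/2631 = 1250032505459/46887051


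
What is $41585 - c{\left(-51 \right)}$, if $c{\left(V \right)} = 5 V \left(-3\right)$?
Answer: $40820$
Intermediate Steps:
$c{\left(V \right)} = - 15 V$
$41585 - c{\left(-51 \right)} = 41585 - \left(-15\right) \left(-51\right) = 41585 - 765 = 40820$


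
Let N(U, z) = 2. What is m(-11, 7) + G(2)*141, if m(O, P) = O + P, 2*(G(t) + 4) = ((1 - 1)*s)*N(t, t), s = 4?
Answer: -568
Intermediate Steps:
G(t) = -4 (G(t) = -4 + (((1 - 1)*4)*2)/2 = -4 + ((0*4)*2)/2 = -4 + (0*2)/2 = -4 + (1/2)*0 = -4 + 0 = -4)
m(-11, 7) + G(2)*141 = (-11 + 7) - 4*141 = -4 - 564 = -568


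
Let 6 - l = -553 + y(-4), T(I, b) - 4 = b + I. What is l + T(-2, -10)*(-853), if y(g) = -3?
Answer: 7386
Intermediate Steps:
T(I, b) = 4 + I + b (T(I, b) = 4 + (b + I) = 4 + (I + b) = 4 + I + b)
l = 562 (l = 6 - (-553 - 3) = 6 - 1*(-556) = 6 + 556 = 562)
l + T(-2, -10)*(-853) = 562 + (4 - 2 - 10)*(-853) = 562 - 8*(-853) = 562 + 6824 = 7386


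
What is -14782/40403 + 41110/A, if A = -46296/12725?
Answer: -10568246810861/935248644 ≈ -11300.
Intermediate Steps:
A = -46296/12725 (A = -46296*1/12725 = -46296/12725 ≈ -3.6382)
-14782/40403 + 41110/A = -14782/40403 + 41110/(-46296/12725) = -14782*1/40403 + 41110*(-12725/46296) = -14782/40403 - 261562375/23148 = -10568246810861/935248644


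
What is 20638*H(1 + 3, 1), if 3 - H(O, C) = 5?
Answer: -41276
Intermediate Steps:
H(O, C) = -2 (H(O, C) = 3 - 1*5 = 3 - 5 = -2)
20638*H(1 + 3, 1) = 20638*(-2) = -41276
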